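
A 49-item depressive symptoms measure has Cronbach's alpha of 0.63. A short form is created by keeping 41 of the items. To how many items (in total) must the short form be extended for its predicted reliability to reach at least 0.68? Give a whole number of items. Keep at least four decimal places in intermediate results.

First, r for the 41-item form: n = 41/49 = 0.8367, so r_41 = 0.8367·0.63/(1 + (0.8367 − 1)·0.63) = 0.5876
Length factor from the short form to reach 0.68: n' = 0.68(1 − 0.5876) / [0.5876(1 − 0.68)] ≈ 1.4914
Items = 1.4914 × 41 ≈ 61.15 → 62

62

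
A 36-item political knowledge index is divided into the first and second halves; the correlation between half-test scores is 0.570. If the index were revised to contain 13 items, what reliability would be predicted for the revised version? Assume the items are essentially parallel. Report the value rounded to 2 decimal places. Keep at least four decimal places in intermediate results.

0.49

Full-test reliability from the split-half r: r_full = 2(0.570)/(1 + 0.570) = 0.7261
Then adjust to 13 items: n = 13/36 = 0.3611
r_new = n·r_full / (1 + (n − 1)·r_full) = 0.2622 / 0.5361 ≈ 0.4891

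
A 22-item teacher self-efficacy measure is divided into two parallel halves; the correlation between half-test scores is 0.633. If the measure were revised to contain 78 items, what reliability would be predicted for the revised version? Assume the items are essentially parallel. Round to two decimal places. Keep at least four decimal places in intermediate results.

0.92

Spearman-Brown correction (n = 2): r_full = 2·0.633/(1 + 0.633) = 0.7753
Then adjust to 78 items: n = 78/22 = 3.5455
r_new = n·r_full / (1 + (n − 1)·r_full) = 2.7488 / 2.9735 ≈ 0.9244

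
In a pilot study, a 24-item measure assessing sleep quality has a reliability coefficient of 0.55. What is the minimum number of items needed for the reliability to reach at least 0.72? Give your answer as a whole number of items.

Rearranging the Spearman-Brown formula for n,
n = r*(1 − r) / [ r (1 − r*) ]
n = [0.72 × 0.45] / [0.55 × 0.28]
n = 0.3240 / 0.1540 ≈ 2.1039
So the test needs 2.1039 × 24 ≈ 50.49 items; rounding up, 51.

51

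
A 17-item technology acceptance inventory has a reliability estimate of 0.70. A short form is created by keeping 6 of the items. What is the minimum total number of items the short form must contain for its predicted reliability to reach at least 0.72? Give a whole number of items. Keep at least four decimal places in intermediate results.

19

First, r for the 6-item form: n = 6/17 = 0.3529, so r_6 = 0.3529·0.70/(1 + (0.3529 − 1)·0.70) = 0.4516
Then solve for n' with r_old = 0.4516, r_target = 0.72: n' = 0.72(1 − 0.4516)/[0.4516(1 − 0.72)] = 3.1226
Items = 3.1226 × 6 ≈ 18.74 → 19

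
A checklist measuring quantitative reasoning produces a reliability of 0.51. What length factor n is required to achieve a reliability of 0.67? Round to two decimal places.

1.95

n = 0.67(1 − 0.51) / [0.51(1 − 0.67)]
n = 0.3283 / 0.1683 ≈ 1.9507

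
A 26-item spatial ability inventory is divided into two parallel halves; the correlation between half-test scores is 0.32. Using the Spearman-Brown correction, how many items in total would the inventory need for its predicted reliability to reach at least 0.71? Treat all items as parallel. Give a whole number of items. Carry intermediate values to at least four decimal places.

Corrected full-test reliability: r_full = 2 × 0.32 / (1 + 0.32) ≈ 0.4848
n = r_tgt(1 − r_full) / [r_full(1 − r_tgt)] = 0.71 × 0.5152 / (0.4848 × 0.29) ≈ 2.6018
Items = 2.6018 × 26 ≈ 67.65 → 68

68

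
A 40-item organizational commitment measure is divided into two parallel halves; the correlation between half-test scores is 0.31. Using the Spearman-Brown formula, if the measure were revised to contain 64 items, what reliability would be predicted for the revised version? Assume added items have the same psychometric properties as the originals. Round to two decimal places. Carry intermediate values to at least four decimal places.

Spearman-Brown correction (n = 2): r_full = 2·0.31/(1 + 0.31) = 0.4733
Then adjust to 64 items: n = 64/40 = 1.6000
r_new = n·r_full / (1 + (n − 1)·r_full) = 0.7573 / 1.2840 ≈ 0.5898

0.59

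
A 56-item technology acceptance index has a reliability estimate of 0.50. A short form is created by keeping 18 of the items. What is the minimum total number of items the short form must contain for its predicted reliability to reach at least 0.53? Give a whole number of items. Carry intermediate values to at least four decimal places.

First, r for the 18-item form: n = 18/56 = 0.3214, so r_18 = 0.3214·0.50/(1 + (0.3214 − 1)·0.50) = 0.2432
Length factor from the short form to reach 0.53: n' = 0.53(1 − 0.2432) / [0.2432(1 − 0.53)] ≈ 3.5091
Items = 3.5091 × 18 ≈ 63.16 → 64

64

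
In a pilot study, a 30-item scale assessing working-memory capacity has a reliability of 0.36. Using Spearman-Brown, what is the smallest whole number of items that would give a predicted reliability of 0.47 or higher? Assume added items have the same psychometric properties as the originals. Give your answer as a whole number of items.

48

n = 0.47(1 − 0.36) / [0.36(1 − 0.47)]
n = 0.3008 / 0.1908 ≈ 1.5765
1.5765 × 30 = 47.30 → 48 items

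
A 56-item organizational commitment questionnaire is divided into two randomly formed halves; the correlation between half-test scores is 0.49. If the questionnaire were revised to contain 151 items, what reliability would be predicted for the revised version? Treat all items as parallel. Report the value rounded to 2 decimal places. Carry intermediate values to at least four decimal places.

0.84

Full-test reliability from the split-half r: r_full = 2(0.49)/(1 + 0.49) = 0.6577
Length factor from 56 to 151 items: n = 151/56 = 2.6964
r_new = n·r_full / (1 + (n − 1)·r_full) = 1.7734 / 2.1157 ≈ 0.8382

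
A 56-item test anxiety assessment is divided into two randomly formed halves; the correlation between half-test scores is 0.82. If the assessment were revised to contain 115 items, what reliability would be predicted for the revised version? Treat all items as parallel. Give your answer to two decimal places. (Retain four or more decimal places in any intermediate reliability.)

Spearman-Brown correction (n = 2): r_full = 2·0.82/(1 + 0.82) = 0.9011
Length factor from 56 to 115 items: n = 115/56 = 2.0536
r_new = n·r_full / (1 + (n − 1)·r_full) = 1.8505 / 1.9494 ≈ 0.9493

0.95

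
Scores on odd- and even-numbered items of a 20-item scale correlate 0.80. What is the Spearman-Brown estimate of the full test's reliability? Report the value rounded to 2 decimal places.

r_full = 2(0.80) / (1 + 0.80)
       = 1.6000 / 1.8000 = 0.8889

0.89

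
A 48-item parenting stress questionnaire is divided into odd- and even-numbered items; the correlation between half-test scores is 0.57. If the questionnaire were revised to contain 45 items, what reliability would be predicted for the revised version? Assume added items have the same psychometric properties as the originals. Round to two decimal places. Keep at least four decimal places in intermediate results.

0.71

Full-test reliability from the split-half r: r_full = 2(0.57)/(1 + 0.57) = 0.7261
Then adjust to 45 items: n = 45/48 = 0.9375
r_new = n·r_full / (1 + (n − 1)·r_full) = 0.6807 / 0.9546 ≈ 0.7131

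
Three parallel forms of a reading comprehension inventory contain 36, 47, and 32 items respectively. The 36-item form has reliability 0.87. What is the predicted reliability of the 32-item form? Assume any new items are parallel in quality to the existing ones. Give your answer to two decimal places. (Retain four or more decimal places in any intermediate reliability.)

0.86

The 47-item form is not needed; work directly from the 36-item form with n = 32/36 = 0.8889.
r_{32} = n·r / (1 + (n − 1)·r) = 0.7733 / 0.9033 ≈ 0.8561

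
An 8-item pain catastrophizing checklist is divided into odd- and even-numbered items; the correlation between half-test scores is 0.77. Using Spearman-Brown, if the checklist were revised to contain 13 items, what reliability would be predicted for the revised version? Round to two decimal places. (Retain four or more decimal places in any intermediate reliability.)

0.92

First correct the split-half correlation to full-test reliability: r_full = 2 × 0.77 / (1 + 0.77) ≈ 0.8701
Then adjust to 13 items: n = 13/8 = 1.6250
r_new = n·r_full / (1 + (n − 1)·r_full) = 1.4139 / 1.5438 ≈ 0.9159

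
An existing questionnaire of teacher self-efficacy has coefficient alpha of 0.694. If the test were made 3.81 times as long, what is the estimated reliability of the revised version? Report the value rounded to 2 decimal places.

By Spearman-Brown, r_new = n r / (1 + (n − 1) r).
r_new = 3.81·0.694 / [1 + (3.81 − 1)·0.694]
r_new = 2.6441 / 2.9501 ≈ 0.8963

0.90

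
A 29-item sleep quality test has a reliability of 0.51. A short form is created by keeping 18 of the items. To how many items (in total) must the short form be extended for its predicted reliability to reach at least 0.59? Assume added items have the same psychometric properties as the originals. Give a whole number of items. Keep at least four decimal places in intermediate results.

41

Short-form reliability: n = 18/29 = 0.6207; r_18 = n·r/(1+(n−1)r) ≈ 0.3925
Length factor from the short form to reach 0.59: n' = 0.59(1 − 0.3925) / [0.3925(1 − 0.59)] ≈ 2.2273
Items = 2.2273 × 18 ≈ 40.09 → 41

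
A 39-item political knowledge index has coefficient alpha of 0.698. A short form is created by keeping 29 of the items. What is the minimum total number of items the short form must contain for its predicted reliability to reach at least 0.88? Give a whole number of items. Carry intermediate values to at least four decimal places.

First, r for the 29-item form: n = 29/39 = 0.7436, so r_29 = 0.7436·0.698/(1 + (0.7436 − 1)·0.698) = 0.6322
Length factor from the short form to reach 0.88: n' = 0.88(1 − 0.6322) / [0.6322(1 − 0.88)] ≈ 4.2664
Items = 4.2664 × 29 ≈ 123.73 → 124

124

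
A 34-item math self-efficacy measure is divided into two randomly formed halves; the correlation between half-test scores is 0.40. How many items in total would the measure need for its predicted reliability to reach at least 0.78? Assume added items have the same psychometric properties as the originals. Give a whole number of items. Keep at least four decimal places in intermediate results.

91

Corrected full-test reliability: r_full = 2 × 0.40 / (1 + 0.40) ≈ 0.5714
Solve Spearman-Brown for n: n = 0.78(1 − 0.5714) / [0.5714(1 − 0.78)] = 2.6594
Required items = 2.6594 × 34 = 90.42, so 91 items.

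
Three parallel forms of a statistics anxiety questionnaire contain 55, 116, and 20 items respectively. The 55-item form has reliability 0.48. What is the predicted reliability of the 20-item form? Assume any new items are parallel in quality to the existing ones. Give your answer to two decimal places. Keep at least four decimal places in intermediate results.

0.25

Only the ratio of lengths matters: n = 20/55 = 0.3636
r_{20} = n·r / (1 + (n − 1)·r) = 0.1745 / 0.6945 ≈ 0.2513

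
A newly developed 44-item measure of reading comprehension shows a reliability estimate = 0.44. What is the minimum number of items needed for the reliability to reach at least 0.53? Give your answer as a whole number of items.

64

Rearranging the Spearman-Brown formula for n,
n = r*(1 − r) / [ r (1 − r*) ]
n = [0.53 × 0.56] / [0.44 × 0.47]
  = 0.2968 / 0.2068 = 1.4352
Items needed = n × 44 = 1.4352 × 44 ≈ 63.15 → round up to 64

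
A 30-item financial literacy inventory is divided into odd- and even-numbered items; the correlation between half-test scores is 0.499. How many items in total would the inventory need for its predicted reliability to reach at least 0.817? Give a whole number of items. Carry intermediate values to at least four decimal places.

r_full = 2(0.499)/(1 + 0.499) = 0.6658
Solve Spearman-Brown for n: n = 0.817(1 − 0.6658) / [0.6658(1 − 0.817)] = 2.2410
Items = 2.2410 × 30 ≈ 67.23 → 68

68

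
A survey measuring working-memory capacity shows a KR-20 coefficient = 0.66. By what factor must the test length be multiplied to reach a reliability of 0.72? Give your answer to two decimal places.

1.32

n = 0.72(1 − 0.66) / [0.66(1 − 0.72)]
  = 0.2448 / 0.1848 = 1.3247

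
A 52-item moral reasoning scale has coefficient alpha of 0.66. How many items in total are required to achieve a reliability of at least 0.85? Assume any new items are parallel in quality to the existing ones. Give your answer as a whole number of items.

152

Invert Spearman-Brown to solve for n:
n = r_target (1 − r_old) / [ r_old (1 − r_target) ]
n = [0.85 × 0.34] / [0.66 × 0.15]
n = 0.2890 / 0.0990 ≈ 2.9192
Items needed = n × 52 = 2.9192 × 52 ≈ 151.80 → round up to 152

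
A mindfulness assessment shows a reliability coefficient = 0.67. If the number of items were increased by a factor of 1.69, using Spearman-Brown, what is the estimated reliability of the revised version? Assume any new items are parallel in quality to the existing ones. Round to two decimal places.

0.77

r_new = 1.69·0.67 / [1 + (1.69 − 1)·0.67]
     = 1.1323 / 1.4623 = 0.7743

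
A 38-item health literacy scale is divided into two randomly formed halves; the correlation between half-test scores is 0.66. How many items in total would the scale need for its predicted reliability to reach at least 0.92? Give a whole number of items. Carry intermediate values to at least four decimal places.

113

r_full = 2(0.66)/(1 + 0.66) = 0.7952
n = r_tgt(1 − r_full) / [r_full(1 − r_tgt)] = 0.92 × 0.2048 / (0.7952 × 0.08) ≈ 2.9618
Items = 2.9618 × 38 ≈ 112.55 → 113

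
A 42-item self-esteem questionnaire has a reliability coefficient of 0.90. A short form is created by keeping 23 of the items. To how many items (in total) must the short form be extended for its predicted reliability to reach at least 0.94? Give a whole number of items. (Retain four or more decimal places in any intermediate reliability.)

74

Short-form reliability: n = 23/42 = 0.5476; r_23 = n·r/(1+(n−1)r) ≈ 0.8313
Length factor from the short form to reach 0.94: n' = 0.94(1 − 0.8313) / [0.8313(1 − 0.94)] ≈ 3.1793
Items = 3.1793 × 23 ≈ 73.12 → 74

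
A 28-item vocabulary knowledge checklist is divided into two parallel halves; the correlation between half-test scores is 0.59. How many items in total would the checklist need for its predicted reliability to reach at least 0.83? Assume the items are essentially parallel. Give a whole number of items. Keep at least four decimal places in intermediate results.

48

r_full = 2(0.59)/(1 + 0.59) = 0.7421
Solve Spearman-Brown for n: n = 0.83(1 − 0.7421) / [0.7421(1 − 0.83)] = 1.6968
Required items = 1.6968 × 28 = 47.51, so 48 items.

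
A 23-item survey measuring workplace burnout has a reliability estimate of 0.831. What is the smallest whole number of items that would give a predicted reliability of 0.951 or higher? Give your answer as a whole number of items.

n = 0.951 × (1 − 0.831) / [ 0.831 × (1 − 0.951) ]
n = 0.160719 / 0.040719 ≈ 3.9470
Items needed = n × 23 = 3.9470 × 23 ≈ 90.78 → round up to 91

91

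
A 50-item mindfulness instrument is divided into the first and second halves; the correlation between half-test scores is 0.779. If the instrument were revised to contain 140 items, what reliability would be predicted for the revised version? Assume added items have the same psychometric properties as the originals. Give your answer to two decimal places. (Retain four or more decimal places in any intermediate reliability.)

Spearman-Brown correction (n = 2): r_full = 2·0.779/(1 + 0.779) = 0.8758
Then adjust to 140 items: n = 140/50 = 2.8000
r_new = n·r_full / (1 + (n − 1)·r_full) = 2.4522 / 2.5764 ≈ 0.9518

0.95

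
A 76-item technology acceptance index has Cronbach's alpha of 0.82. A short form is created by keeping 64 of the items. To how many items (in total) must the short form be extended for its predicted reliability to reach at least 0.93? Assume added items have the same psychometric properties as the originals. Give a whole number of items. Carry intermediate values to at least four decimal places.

Short-form reliability: n = 64/76 = 0.8421; r_64 = n·r/(1+(n−1)r) ≈ 0.7932
Then solve for n' with r_old = 0.7932, r_target = 0.93: n' = 0.93(1 − 0.7932)/[0.7932(1 − 0.93)] = 3.4638
Items = 3.4638 × 64 ≈ 221.68 → 222

222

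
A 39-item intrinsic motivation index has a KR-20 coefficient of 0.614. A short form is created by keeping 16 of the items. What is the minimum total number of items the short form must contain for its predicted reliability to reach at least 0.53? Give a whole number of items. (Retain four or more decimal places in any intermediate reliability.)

28

Short-form reliability: n = 16/39 = 0.4103; r_16 = n·r/(1+(n−1)r) ≈ 0.3949
Length factor from the short form to reach 0.53: n' = 0.53(1 − 0.3949) / [0.3949(1 − 0.53)] ≈ 1.7279
Total items = 1.7279 × 16 = 27.65, rounded up to 28.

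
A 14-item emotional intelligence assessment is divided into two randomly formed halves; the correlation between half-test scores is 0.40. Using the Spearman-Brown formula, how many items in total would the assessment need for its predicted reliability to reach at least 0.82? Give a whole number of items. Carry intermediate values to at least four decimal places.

Corrected full-test reliability: r_full = 2 × 0.40 / (1 + 0.40) ≈ 0.5714
Solve Spearman-Brown for n: n = 0.82(1 − 0.5714) / [0.5714(1 − 0.82)] = 3.4171
Items = 3.4171 × 14 ≈ 47.84 → 48

48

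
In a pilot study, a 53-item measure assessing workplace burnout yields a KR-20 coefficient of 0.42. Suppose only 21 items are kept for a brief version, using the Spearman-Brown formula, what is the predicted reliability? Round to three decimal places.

The new length is 21/53 = 0.3962 times the old.
By Spearman-Brown, r_new = n r / (1 + (n − 1) r).
r_new = (0.3962 × 0.42) / (1 + (0.3962 − 1) × 0.42)
     = 0.1664 / 0.7464 = 0.2229

0.223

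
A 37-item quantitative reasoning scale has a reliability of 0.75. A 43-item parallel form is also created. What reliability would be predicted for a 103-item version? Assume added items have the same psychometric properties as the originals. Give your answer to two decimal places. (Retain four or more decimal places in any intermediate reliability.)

0.89

Only the ratio of lengths matters: n = 103/37 = 2.7838
r_{103} = n·r / (1 + (n − 1)·r) = 2.0878 / 2.3378 ≈ 0.8931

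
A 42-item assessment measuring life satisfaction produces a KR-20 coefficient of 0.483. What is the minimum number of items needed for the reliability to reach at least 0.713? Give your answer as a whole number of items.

112

Invert Spearman-Brown to solve for n:
n = r_target (1 − r_old) / [ r_old (1 − r_target) ]
n = [0.713 × 0.517] / [0.483 × 0.287]
  = 0.368621 / 0.138621 = 2.6592
2.6592 × 42 = 111.69 → 112 items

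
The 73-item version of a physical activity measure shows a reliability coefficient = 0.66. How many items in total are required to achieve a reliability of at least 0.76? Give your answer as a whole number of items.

120

n = 0.76 × (1 − 0.66) / [ 0.66 × (1 − 0.76) ]
  = 0.2584 / 0.1584 = 1.6313
So the test needs 1.6313 × 73 ≈ 119.08 items; rounding up, 120.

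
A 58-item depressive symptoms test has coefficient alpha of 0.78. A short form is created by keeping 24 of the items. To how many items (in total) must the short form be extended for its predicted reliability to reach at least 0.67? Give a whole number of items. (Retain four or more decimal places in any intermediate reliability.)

34

First, r for the 24-item form: n = 24/58 = 0.4138, so r_24 = 0.4138·0.78/(1 + (0.4138 − 1)·0.78) = 0.5947
Then solve for n' with r_old = 0.5947, r_target = 0.67: n' = 0.67(1 − 0.5947)/[0.5947(1 − 0.67)] = 1.3837
Items = 1.3837 × 24 ≈ 33.21 → 34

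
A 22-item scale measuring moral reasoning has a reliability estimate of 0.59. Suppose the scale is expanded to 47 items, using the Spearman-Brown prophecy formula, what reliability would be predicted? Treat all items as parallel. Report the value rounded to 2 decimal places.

0.75

Length ratio n = 47/22 = 2.1364
Apply the Spearman-Brown prophecy formula, r' = nr / [1 + (n − 1)r]:
r_new = (2.1364 × 0.59) / (1 + (2.1364 − 1) × 0.59)
r_new = 1.2605 / 1.6705 ≈ 0.7546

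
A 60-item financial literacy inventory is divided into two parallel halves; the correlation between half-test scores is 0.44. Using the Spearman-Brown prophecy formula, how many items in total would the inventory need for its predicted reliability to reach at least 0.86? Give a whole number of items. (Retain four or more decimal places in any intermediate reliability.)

235

r_full = 2(0.44)/(1 + 0.44) = 0.6111
n = r_tgt(1 − r_full) / [r_full(1 − r_tgt)] = 0.86 × 0.3889 / (0.6111 × 0.14) ≈ 3.9093
Required items = 3.9093 × 60 = 234.56, so 235 items.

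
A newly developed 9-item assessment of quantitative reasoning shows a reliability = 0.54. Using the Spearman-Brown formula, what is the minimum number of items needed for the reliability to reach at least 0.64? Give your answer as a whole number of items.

14

n = 0.64(1 − 0.54) / [0.54(1 − 0.64)]
  = 0.2944 / 0.1944 = 1.5144
1.5144 × 9 = 13.63 → 14 items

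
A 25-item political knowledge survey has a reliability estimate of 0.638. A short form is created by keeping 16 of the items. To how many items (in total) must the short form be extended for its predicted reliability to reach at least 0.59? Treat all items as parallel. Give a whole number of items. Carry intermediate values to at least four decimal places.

Short-form reliability: n = 16/25 = 0.6400; r_16 = n·r/(1+(n−1)r) ≈ 0.5301
Length factor from the short form to reach 0.59: n' = 0.59(1 − 0.5301) / [0.5301(1 − 0.59)] ≈ 1.2756
Items = 1.2756 × 16 ≈ 20.41 → 21

21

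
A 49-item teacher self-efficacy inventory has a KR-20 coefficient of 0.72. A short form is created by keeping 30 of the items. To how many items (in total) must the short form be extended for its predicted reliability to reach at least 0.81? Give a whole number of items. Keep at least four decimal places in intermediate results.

First, r for the 30-item form: n = 30/49 = 0.6122, so r_30 = 0.6122·0.72/(1 + (0.6122 − 1)·0.72) = 0.6115
Length factor from the short form to reach 0.81: n' = 0.81(1 − 0.6115) / [0.6115(1 − 0.81)] ≈ 2.7085
Items = 2.7085 × 30 ≈ 81.25 → 82

82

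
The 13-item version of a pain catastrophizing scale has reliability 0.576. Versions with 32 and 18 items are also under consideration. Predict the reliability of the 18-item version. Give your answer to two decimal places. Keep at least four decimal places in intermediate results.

0.65

The 32-item form is not needed; work directly from the 13-item form with n = 18/13 = 1.3846.
r_{18} = n·r / (1 + (n − 1)·r) = 0.7975 / 1.2215 ≈ 0.6529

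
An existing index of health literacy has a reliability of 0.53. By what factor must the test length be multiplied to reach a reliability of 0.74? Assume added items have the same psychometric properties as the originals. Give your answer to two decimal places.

Rearranging the Spearman-Brown formula for n,
n = r*(1 − r) / [ r (1 − r*) ]
n = 0.74(1 − 0.53) / [0.53(1 − 0.74)]
n = 0.3478 / 0.1378 ≈ 2.5239

2.52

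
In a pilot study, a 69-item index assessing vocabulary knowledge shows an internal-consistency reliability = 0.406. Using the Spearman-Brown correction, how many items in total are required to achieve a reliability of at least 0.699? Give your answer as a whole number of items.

235

n = [0.699 × 0.594] / [0.406 × 0.301]
  = 0.415206 / 0.122206 = 3.3976
Items needed = n × 69 = 3.3976 × 69 ≈ 234.43 → round up to 235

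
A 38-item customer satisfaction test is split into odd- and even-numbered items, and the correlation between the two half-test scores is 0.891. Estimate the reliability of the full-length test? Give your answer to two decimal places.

0.94

Each half is half the length of the full test, so the full test is n = 2 times a half.
r_full = 2r_hh / (1 + r_hh) = 2 × 0.891 / (1 + 0.891)
r_full = 1.7820 / 1.8910 ≈ 0.9424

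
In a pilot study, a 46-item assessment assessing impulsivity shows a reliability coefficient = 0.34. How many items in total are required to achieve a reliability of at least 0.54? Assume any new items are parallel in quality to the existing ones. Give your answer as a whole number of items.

105

n = [0.54 × 0.66] / [0.34 × 0.46]
n = 0.3564 / 0.1564 ≈ 2.2788
So the test needs 2.2788 × 46 ≈ 104.82 items; rounding up, 105.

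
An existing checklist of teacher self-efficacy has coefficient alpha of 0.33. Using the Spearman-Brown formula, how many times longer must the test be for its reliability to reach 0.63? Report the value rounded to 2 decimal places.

n = [0.63 × 0.67] / [0.33 × 0.37]
  = 0.4221 / 0.1221 = 3.4570

3.46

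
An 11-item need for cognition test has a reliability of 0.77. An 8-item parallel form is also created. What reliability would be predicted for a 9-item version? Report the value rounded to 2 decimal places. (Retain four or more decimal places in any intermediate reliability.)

0.73

Only the ratio of lengths matters: n = 9/11 = 0.8182
r_{9} = n·r / (1 + (n − 1)·r) = 0.6300 / 0.8600 ≈ 0.7326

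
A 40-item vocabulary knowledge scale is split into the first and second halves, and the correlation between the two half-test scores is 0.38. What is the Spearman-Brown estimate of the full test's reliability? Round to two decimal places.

0.55

r_full = 2r_hh / (1 + r_hh) = 2 × 0.38 / (1 + 0.38)
       = 0.7600 / 1.3800 = 0.5507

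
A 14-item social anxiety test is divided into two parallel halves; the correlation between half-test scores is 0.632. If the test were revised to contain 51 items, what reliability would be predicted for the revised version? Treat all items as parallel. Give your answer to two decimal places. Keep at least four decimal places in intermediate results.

0.93

Full-test reliability from the split-half r: r_full = 2(0.632)/(1 + 0.632) = 0.7745
Then adjust to 51 items: n = 51/14 = 3.6429
r_new = n·r_full / (1 + (n − 1)·r_full) = 2.8214 / 3.0469 ≈ 0.9260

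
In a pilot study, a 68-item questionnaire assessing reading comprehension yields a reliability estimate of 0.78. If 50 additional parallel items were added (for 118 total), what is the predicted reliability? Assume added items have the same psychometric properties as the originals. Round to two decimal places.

0.86

n = 118/68 = 1.7353
Spearman-Brown: r_new = n·r / (1 + (n − 1)·r)
r_new = (1.7353 × 0.78) / (1 + (1.7353 − 1) × 0.78)
     = 1.3535 / 1.5735 = 0.8602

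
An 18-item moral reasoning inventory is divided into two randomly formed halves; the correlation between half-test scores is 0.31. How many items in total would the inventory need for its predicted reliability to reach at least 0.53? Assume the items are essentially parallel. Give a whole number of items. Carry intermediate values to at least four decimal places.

23

r_full = 2(0.31)/(1 + 0.31) = 0.4733
n = r_tgt(1 − r_full) / [r_full(1 − r_tgt)] = 0.53 × 0.5267 / (0.4733 × 0.47) ≈ 1.2549
Items = 1.2549 × 18 ≈ 22.59 → 23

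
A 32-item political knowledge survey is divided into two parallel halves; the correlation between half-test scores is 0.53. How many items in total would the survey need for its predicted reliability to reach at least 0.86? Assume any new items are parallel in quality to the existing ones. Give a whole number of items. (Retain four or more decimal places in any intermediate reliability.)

88

Corrected full-test reliability: r_full = 2 × 0.53 / (1 + 0.53) ≈ 0.6928
Solve Spearman-Brown for n: n = 0.86(1 − 0.6928) / [0.6928(1 − 0.86)] = 2.7239
Items = 2.7239 × 32 ≈ 87.16 → 88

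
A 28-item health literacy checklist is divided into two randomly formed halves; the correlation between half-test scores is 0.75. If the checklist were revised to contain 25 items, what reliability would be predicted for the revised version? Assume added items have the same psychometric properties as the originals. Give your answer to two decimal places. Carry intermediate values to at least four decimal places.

0.84

Spearman-Brown correction (n = 2): r_full = 2·0.75/(1 + 0.75) = 0.8571
Length factor from 28 to 25 items: n = 25/28 = 0.8929
r_new = n·r_full / (1 + (n − 1)·r_full) = 0.7653 / 0.9082 ≈ 0.8427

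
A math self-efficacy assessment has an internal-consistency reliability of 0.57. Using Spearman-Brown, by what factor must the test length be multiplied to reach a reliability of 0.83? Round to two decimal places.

Invert Spearman-Brown to solve for n:
n = r_target (1 − r_old) / [ r_old (1 − r_target) ]
n = 0.83(1 − 0.57) / [0.57(1 − 0.83)]
  = 0.3569 / 0.0969 = 3.6832

3.68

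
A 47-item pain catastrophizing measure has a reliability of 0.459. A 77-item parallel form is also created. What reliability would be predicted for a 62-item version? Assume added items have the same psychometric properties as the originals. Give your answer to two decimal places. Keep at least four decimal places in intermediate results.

Only the ratio of lengths matters: n = 62/47 = 1.3191
r_{62} = n·r / (1 + (n − 1)·r) = 0.6055 / 1.1465 ≈ 0.5281

0.53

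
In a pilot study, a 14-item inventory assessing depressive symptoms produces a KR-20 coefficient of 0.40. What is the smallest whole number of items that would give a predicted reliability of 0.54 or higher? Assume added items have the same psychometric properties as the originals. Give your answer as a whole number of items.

25

Spearman-Brown solved for the length factor n:
n = r_target (1 − r_old) / [ r_old (1 − r_target) ]
n = 0.54(1 − 0.40) / [0.40(1 − 0.54)]
n = 0.3240 / 0.1840 ≈ 1.7609
1.7609 × 14 = 24.65 → 25 items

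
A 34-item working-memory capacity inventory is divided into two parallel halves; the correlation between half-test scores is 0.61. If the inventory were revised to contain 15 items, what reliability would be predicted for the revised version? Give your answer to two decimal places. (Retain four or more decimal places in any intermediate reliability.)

Spearman-Brown correction (n = 2): r_full = 2·0.61/(1 + 0.61) = 0.7578
Length factor from 34 to 15 items: n = 15/34 = 0.4412
r_new = n·r_full / (1 + (n − 1)·r_full) = 0.3343 / 0.5765 ≈ 0.5799

0.58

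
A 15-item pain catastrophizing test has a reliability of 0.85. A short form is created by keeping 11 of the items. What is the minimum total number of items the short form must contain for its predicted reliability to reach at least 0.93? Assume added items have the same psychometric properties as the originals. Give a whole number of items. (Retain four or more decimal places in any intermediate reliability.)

36

Short-form reliability: n = 11/15 = 0.7333; r_11 = n·r/(1+(n−1)r) ≈ 0.8060
Then solve for n' with r_old = 0.8060, r_target = 0.93: n' = 0.93(1 − 0.8060)/[0.8060(1 − 0.93)] = 3.1978
Total items = 3.1978 × 11 = 35.18, rounded up to 36.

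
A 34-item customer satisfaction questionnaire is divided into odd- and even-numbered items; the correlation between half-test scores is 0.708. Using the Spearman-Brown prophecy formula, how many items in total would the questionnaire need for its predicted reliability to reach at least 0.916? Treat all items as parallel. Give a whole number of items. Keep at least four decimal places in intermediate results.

r_full = 2(0.708)/(1 + 0.708) = 0.8290
Solve Spearman-Brown for n: n = 0.916(1 − 0.8290) / [0.8290(1 − 0.916)] = 2.2494
Required items = 2.2494 × 34 = 76.48, so 77 items.

77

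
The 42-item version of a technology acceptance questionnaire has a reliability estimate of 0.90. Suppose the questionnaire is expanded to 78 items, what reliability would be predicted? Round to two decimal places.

0.94

n = 78/42 = 1.8571
By Spearman-Brown, r_new = n r / (1 + (n − 1) r).
r_new = 1.8571·0.90 / [1 + (1.8571 − 1)·0.90]
r_new = 1.6714 / 1.7714 ≈ 0.9435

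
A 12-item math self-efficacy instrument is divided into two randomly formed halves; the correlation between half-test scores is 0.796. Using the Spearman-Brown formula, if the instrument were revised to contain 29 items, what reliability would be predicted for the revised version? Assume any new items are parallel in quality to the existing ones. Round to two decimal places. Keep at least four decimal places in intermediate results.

0.95

First correct the split-half correlation to full-test reliability: r_full = 2 × 0.796 / (1 + 0.796) ≈ 0.8864
Then adjust to 29 items: n = 29/12 = 2.4167
r_new = n·r_full / (1 + (n − 1)·r_full) = 2.1422 / 2.2558 ≈ 0.9496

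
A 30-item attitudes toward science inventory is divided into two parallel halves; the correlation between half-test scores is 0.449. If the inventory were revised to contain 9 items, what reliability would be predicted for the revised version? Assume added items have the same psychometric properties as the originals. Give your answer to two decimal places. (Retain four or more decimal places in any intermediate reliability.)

Spearman-Brown correction (n = 2): r_full = 2·0.449/(1 + 0.449) = 0.6197
Length factor from 30 to 9 items: n = 9/30 = 0.3000
r_new = n·r_full / (1 + (n − 1)·r_full) = 0.1859 / 0.5662 ≈ 0.3283

0.33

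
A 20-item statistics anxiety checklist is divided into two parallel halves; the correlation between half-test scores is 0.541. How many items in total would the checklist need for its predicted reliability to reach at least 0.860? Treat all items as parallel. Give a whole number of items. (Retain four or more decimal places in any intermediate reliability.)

Corrected full-test reliability: r_full = 2 × 0.541 / (1 + 0.541) ≈ 0.7021
Solve Spearman-Brown for n: n = 0.860(1 − 0.7021) / [0.7021(1 − 0.860)] = 2.6064
Items = 2.6064 × 20 ≈ 52.13 → 53

53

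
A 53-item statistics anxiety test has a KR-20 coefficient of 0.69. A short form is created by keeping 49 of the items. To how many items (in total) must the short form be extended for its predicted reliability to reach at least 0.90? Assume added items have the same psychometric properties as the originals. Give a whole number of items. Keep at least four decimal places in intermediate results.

First, r for the 49-item form: n = 49/53 = 0.9245, so r_49 = 0.9245·0.69/(1 + (0.9245 − 1)·0.69) = 0.6730
Then solve for n' with r_old = 0.6730, r_target = 0.90: n' = 0.90(1 − 0.6730)/[0.6730(1 − 0.90)] = 4.3730
Items = 4.3730 × 49 ≈ 214.28 → 215

215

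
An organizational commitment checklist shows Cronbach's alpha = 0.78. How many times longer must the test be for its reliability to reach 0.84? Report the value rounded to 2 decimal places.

Spearman-Brown solved for the length factor n:
n = r*(1 − r) / [ r (1 − r*) ]
n = [0.84 × 0.22] / [0.78 × 0.16]
  = 0.1848 / 0.1248 = 1.4808

1.48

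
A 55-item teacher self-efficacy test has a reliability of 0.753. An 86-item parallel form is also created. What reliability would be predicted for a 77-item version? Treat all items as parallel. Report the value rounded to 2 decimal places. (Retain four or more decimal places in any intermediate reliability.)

0.81

Only the ratio of lengths matters: n = 77/55 = 1.4000
r_{77} = n·r / (1 + (n − 1)·r) = 1.0542 / 1.3012 ≈ 0.8102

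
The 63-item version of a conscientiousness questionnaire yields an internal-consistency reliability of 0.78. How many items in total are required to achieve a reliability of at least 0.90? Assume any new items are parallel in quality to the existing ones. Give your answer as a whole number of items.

Invert Spearman-Brown to solve for n:
n = r_target (1 − r_old) / [ r_old (1 − r_target) ]
n = 0.90 × (1 − 0.78) / [ 0.78 × (1 − 0.90) ]
n = 0.1980 / 0.0780 ≈ 2.5385
2.5385 × 63 = 159.93 → 160 items

160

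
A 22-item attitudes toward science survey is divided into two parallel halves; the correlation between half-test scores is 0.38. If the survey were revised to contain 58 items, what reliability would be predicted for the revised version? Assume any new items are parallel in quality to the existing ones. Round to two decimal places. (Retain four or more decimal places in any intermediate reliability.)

First correct the split-half correlation to full-test reliability: r_full = 2 × 0.38 / (1 + 0.38) ≈ 0.5507
Length factor from 22 to 58 items: n = 58/22 = 2.6364
r_new = n·r_full / (1 + (n − 1)·r_full) = 1.4519 / 1.9012 ≈ 0.7637

0.76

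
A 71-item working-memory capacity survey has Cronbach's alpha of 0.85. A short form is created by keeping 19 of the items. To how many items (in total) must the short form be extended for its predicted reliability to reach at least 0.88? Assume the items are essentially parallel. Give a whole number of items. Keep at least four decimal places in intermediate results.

92

Short-form reliability: n = 19/71 = 0.2676; r_19 = n·r/(1+(n−1)r) ≈ 0.6026
Length factor from the short form to reach 0.88: n' = 0.88(1 − 0.6026) / [0.6026(1 − 0.88)] ≈ 4.8362
Total items = 4.8362 × 19 = 91.89, rounded up to 92.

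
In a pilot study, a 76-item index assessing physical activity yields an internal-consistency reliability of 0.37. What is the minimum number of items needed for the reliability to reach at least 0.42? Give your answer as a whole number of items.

n = 0.42(1 − 0.37) / [0.37(1 − 0.42)]
n = 0.2646 / 0.2146 ≈ 1.2330
So the test needs 1.2330 × 76 ≈ 93.71 items; rounding up, 94.

94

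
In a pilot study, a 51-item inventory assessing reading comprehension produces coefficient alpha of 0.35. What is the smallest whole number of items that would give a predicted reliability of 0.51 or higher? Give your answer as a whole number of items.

99

n = 0.51 × (1 − 0.35) / [ 0.35 × (1 − 0.51) ]
  = 0.3315 / 0.1715 = 1.9329
Items needed = n × 51 = 1.9329 × 51 ≈ 98.58 → round up to 99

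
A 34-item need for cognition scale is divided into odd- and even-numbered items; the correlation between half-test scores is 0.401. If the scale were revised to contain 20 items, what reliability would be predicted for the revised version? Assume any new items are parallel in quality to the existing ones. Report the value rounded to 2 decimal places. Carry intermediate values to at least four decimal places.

0.44

First correct the split-half correlation to full-test reliability: r_full = 2 × 0.401 / (1 + 0.401) ≈ 0.5724
Length factor from 34 to 20 items: n = 20/34 = 0.5882
r_new = n·r_full / (1 + (n − 1)·r_full) = 0.3367 / 0.7643 ≈ 0.4405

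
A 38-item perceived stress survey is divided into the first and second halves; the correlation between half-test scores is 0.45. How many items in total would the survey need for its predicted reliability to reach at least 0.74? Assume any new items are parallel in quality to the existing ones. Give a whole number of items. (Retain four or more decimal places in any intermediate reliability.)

67

r_full = 2(0.45)/(1 + 0.45) = 0.6207
n = r_tgt(1 − r_full) / [r_full(1 − r_tgt)] = 0.74 × 0.3793 / (0.6207 × 0.26) ≈ 1.7392
Items = 1.7392 × 38 ≈ 66.09 → 67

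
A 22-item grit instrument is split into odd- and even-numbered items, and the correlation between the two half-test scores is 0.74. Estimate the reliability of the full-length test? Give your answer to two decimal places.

Apply the Spearman-Brown correction with n = 2:
r_full = 2(0.74) / (1 + 0.74)
       = 1.4800 / 1.7400 = 0.8506

0.85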